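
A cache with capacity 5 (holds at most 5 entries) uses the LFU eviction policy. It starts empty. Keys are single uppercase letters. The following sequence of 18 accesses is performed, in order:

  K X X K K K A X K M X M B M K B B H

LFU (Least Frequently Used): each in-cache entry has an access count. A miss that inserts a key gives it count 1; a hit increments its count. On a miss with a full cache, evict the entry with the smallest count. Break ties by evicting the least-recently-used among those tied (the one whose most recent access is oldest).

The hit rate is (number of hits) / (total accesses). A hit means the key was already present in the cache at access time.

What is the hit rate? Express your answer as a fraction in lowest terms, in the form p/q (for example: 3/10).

LFU simulation (capacity=5):
  1. access K: MISS. Cache: [K(c=1)]
  2. access X: MISS. Cache: [K(c=1) X(c=1)]
  3. access X: HIT, count now 2. Cache: [K(c=1) X(c=2)]
  4. access K: HIT, count now 2. Cache: [X(c=2) K(c=2)]
  5. access K: HIT, count now 3. Cache: [X(c=2) K(c=3)]
  6. access K: HIT, count now 4. Cache: [X(c=2) K(c=4)]
  7. access A: MISS. Cache: [A(c=1) X(c=2) K(c=4)]
  8. access X: HIT, count now 3. Cache: [A(c=1) X(c=3) K(c=4)]
  9. access K: HIT, count now 5. Cache: [A(c=1) X(c=3) K(c=5)]
  10. access M: MISS. Cache: [A(c=1) M(c=1) X(c=3) K(c=5)]
  11. access X: HIT, count now 4. Cache: [A(c=1) M(c=1) X(c=4) K(c=5)]
  12. access M: HIT, count now 2. Cache: [A(c=1) M(c=2) X(c=4) K(c=5)]
  13. access B: MISS. Cache: [A(c=1) B(c=1) M(c=2) X(c=4) K(c=5)]
  14. access M: HIT, count now 3. Cache: [A(c=1) B(c=1) M(c=3) X(c=4) K(c=5)]
  15. access K: HIT, count now 6. Cache: [A(c=1) B(c=1) M(c=3) X(c=4) K(c=6)]
  16. access B: HIT, count now 2. Cache: [A(c=1) B(c=2) M(c=3) X(c=4) K(c=6)]
  17. access B: HIT, count now 3. Cache: [A(c=1) M(c=3) B(c=3) X(c=4) K(c=6)]
  18. access H: MISS, evict A(c=1). Cache: [H(c=1) M(c=3) B(c=3) X(c=4) K(c=6)]
Total: 12 hits, 6 misses, 1 evictions

Hit rate = 12/18 = 2/3

Answer: 2/3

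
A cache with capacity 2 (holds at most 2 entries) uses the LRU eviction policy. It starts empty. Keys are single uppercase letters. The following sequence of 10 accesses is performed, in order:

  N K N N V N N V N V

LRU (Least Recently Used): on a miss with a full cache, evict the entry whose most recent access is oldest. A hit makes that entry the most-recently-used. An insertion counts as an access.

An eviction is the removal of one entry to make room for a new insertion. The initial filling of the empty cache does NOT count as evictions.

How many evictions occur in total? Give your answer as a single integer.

Answer: 1

Derivation:
LRU simulation (capacity=2):
  1. access N: MISS. Cache (LRU->MRU): [N]
  2. access K: MISS. Cache (LRU->MRU): [N K]
  3. access N: HIT. Cache (LRU->MRU): [K N]
  4. access N: HIT. Cache (LRU->MRU): [K N]
  5. access V: MISS, evict K. Cache (LRU->MRU): [N V]
  6. access N: HIT. Cache (LRU->MRU): [V N]
  7. access N: HIT. Cache (LRU->MRU): [V N]
  8. access V: HIT. Cache (LRU->MRU): [N V]
  9. access N: HIT. Cache (LRU->MRU): [V N]
  10. access V: HIT. Cache (LRU->MRU): [N V]
Total: 7 hits, 3 misses, 1 evictions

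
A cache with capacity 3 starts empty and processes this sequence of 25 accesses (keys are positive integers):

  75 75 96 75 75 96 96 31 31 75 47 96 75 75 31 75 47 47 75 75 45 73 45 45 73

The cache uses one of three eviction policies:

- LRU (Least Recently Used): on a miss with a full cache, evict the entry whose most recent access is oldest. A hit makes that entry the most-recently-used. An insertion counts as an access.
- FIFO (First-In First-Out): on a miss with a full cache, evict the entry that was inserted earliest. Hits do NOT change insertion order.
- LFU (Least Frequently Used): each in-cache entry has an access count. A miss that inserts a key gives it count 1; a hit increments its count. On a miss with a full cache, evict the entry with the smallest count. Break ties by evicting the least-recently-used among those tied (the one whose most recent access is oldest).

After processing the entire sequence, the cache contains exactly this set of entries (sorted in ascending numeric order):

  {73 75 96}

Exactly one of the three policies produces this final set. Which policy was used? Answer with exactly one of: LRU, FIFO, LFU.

Simulating under each policy and comparing final sets:
  LRU: final set = {45 73 75} -> differs
  FIFO: final set = {45 73 75} -> differs
  LFU: final set = {73 75 96} -> MATCHES target
Only LFU produces the target set.

Answer: LFU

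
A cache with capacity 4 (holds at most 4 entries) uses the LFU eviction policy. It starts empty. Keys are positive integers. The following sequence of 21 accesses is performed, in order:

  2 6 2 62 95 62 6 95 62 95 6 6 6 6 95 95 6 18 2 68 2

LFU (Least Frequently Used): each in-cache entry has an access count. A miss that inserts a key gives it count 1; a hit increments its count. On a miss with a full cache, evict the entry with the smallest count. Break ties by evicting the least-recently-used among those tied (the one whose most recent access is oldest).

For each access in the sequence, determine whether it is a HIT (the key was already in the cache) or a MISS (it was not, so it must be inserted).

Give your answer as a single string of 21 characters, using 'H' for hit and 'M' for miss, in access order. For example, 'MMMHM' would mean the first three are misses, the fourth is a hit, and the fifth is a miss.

LFU simulation (capacity=4):
  1. access 2: MISS. Cache: [2(c=1)]
  2. access 6: MISS. Cache: [2(c=1) 6(c=1)]
  3. access 2: HIT, count now 2. Cache: [6(c=1) 2(c=2)]
  4. access 62: MISS. Cache: [6(c=1) 62(c=1) 2(c=2)]
  5. access 95: MISS. Cache: [6(c=1) 62(c=1) 95(c=1) 2(c=2)]
  6. access 62: HIT, count now 2. Cache: [6(c=1) 95(c=1) 2(c=2) 62(c=2)]
  7. access 6: HIT, count now 2. Cache: [95(c=1) 2(c=2) 62(c=2) 6(c=2)]
  8. access 95: HIT, count now 2. Cache: [2(c=2) 62(c=2) 6(c=2) 95(c=2)]
  9. access 62: HIT, count now 3. Cache: [2(c=2) 6(c=2) 95(c=2) 62(c=3)]
  10. access 95: HIT, count now 3. Cache: [2(c=2) 6(c=2) 62(c=3) 95(c=3)]
  11. access 6: HIT, count now 3. Cache: [2(c=2) 62(c=3) 95(c=3) 6(c=3)]
  12. access 6: HIT, count now 4. Cache: [2(c=2) 62(c=3) 95(c=3) 6(c=4)]
  13. access 6: HIT, count now 5. Cache: [2(c=2) 62(c=3) 95(c=3) 6(c=5)]
  14. access 6: HIT, count now 6. Cache: [2(c=2) 62(c=3) 95(c=3) 6(c=6)]
  15. access 95: HIT, count now 4. Cache: [2(c=2) 62(c=3) 95(c=4) 6(c=6)]
  16. access 95: HIT, count now 5. Cache: [2(c=2) 62(c=3) 95(c=5) 6(c=6)]
  17. access 6: HIT, count now 7. Cache: [2(c=2) 62(c=3) 95(c=5) 6(c=7)]
  18. access 18: MISS, evict 2(c=2). Cache: [18(c=1) 62(c=3) 95(c=5) 6(c=7)]
  19. access 2: MISS, evict 18(c=1). Cache: [2(c=1) 62(c=3) 95(c=5) 6(c=7)]
  20. access 68: MISS, evict 2(c=1). Cache: [68(c=1) 62(c=3) 95(c=5) 6(c=7)]
  21. access 2: MISS, evict 68(c=1). Cache: [2(c=1) 62(c=3) 95(c=5) 6(c=7)]
Total: 13 hits, 8 misses, 4 evictions

Answer: MMHMMHHHHHHHHHHHHMMMM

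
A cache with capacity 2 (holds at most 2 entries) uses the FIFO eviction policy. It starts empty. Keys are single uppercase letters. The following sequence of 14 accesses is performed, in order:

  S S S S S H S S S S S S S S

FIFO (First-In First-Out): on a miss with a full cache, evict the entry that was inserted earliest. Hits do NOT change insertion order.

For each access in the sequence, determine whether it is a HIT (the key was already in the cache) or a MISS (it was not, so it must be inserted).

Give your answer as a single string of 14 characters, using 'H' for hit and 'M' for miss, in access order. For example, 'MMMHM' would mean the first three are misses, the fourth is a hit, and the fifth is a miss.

FIFO simulation (capacity=2):
  1. access S: MISS. Cache (old->new): [S]
  2. access S: HIT. Cache (old->new): [S]
  3. access S: HIT. Cache (old->new): [S]
  4. access S: HIT. Cache (old->new): [S]
  5. access S: HIT. Cache (old->new): [S]
  6. access H: MISS. Cache (old->new): [S H]
  7. access S: HIT. Cache (old->new): [S H]
  8. access S: HIT. Cache (old->new): [S H]
  9. access S: HIT. Cache (old->new): [S H]
  10. access S: HIT. Cache (old->new): [S H]
  11. access S: HIT. Cache (old->new): [S H]
  12. access S: HIT. Cache (old->new): [S H]
  13. access S: HIT. Cache (old->new): [S H]
  14. access S: HIT. Cache (old->new): [S H]
Total: 12 hits, 2 misses, 0 evictions

Answer: MHHHHMHHHHHHHH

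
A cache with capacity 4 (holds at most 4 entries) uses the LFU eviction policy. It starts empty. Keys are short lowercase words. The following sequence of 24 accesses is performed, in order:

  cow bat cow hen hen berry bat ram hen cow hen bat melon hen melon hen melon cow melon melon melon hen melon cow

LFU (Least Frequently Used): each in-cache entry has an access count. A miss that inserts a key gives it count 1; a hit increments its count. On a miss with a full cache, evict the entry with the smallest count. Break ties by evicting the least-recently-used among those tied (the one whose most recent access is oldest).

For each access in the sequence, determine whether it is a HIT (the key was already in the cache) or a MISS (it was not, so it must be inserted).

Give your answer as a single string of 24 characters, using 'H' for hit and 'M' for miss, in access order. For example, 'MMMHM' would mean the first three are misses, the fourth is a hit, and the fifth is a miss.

LFU simulation (capacity=4):
  1. access cow: MISS. Cache: [cow(c=1)]
  2. access bat: MISS. Cache: [cow(c=1) bat(c=1)]
  3. access cow: HIT, count now 2. Cache: [bat(c=1) cow(c=2)]
  4. access hen: MISS. Cache: [bat(c=1) hen(c=1) cow(c=2)]
  5. access hen: HIT, count now 2. Cache: [bat(c=1) cow(c=2) hen(c=2)]
  6. access berry: MISS. Cache: [bat(c=1) berry(c=1) cow(c=2) hen(c=2)]
  7. access bat: HIT, count now 2. Cache: [berry(c=1) cow(c=2) hen(c=2) bat(c=2)]
  8. access ram: MISS, evict berry(c=1). Cache: [ram(c=1) cow(c=2) hen(c=2) bat(c=2)]
  9. access hen: HIT, count now 3. Cache: [ram(c=1) cow(c=2) bat(c=2) hen(c=3)]
  10. access cow: HIT, count now 3. Cache: [ram(c=1) bat(c=2) hen(c=3) cow(c=3)]
  11. access hen: HIT, count now 4. Cache: [ram(c=1) bat(c=2) cow(c=3) hen(c=4)]
  12. access bat: HIT, count now 3. Cache: [ram(c=1) cow(c=3) bat(c=3) hen(c=4)]
  13. access melon: MISS, evict ram(c=1). Cache: [melon(c=1) cow(c=3) bat(c=3) hen(c=4)]
  14. access hen: HIT, count now 5. Cache: [melon(c=1) cow(c=3) bat(c=3) hen(c=5)]
  15. access melon: HIT, count now 2. Cache: [melon(c=2) cow(c=3) bat(c=3) hen(c=5)]
  16. access hen: HIT, count now 6. Cache: [melon(c=2) cow(c=3) bat(c=3) hen(c=6)]
  17. access melon: HIT, count now 3. Cache: [cow(c=3) bat(c=3) melon(c=3) hen(c=6)]
  18. access cow: HIT, count now 4. Cache: [bat(c=3) melon(c=3) cow(c=4) hen(c=6)]
  19. access melon: HIT, count now 4. Cache: [bat(c=3) cow(c=4) melon(c=4) hen(c=6)]
  20. access melon: HIT, count now 5. Cache: [bat(c=3) cow(c=4) melon(c=5) hen(c=6)]
  21. access melon: HIT, count now 6. Cache: [bat(c=3) cow(c=4) hen(c=6) melon(c=6)]
  22. access hen: HIT, count now 7. Cache: [bat(c=3) cow(c=4) melon(c=6) hen(c=7)]
  23. access melon: HIT, count now 7. Cache: [bat(c=3) cow(c=4) hen(c=7) melon(c=7)]
  24. access cow: HIT, count now 5. Cache: [bat(c=3) cow(c=5) hen(c=7) melon(c=7)]
Total: 18 hits, 6 misses, 2 evictions

Answer: MMHMHMHMHHHHMHHHHHHHHHHH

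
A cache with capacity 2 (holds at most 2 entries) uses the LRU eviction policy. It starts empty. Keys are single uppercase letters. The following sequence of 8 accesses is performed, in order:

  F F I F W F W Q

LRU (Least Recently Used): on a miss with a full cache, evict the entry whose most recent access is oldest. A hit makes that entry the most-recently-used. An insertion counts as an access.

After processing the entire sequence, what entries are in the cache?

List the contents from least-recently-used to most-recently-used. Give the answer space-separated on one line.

LRU simulation (capacity=2):
  1. access F: MISS. Cache (LRU->MRU): [F]
  2. access F: HIT. Cache (LRU->MRU): [F]
  3. access I: MISS. Cache (LRU->MRU): [F I]
  4. access F: HIT. Cache (LRU->MRU): [I F]
  5. access W: MISS, evict I. Cache (LRU->MRU): [F W]
  6. access F: HIT. Cache (LRU->MRU): [W F]
  7. access W: HIT. Cache (LRU->MRU): [F W]
  8. access Q: MISS, evict F. Cache (LRU->MRU): [W Q]
Total: 4 hits, 4 misses, 2 evictions

Answer: W Q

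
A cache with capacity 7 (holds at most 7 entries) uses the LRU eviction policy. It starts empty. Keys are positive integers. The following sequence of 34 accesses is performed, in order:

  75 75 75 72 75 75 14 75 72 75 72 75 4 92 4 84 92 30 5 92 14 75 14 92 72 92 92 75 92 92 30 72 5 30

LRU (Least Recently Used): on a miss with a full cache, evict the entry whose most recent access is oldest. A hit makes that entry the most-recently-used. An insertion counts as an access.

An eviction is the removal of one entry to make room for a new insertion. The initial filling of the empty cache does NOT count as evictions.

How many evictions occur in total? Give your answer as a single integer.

Answer: 3

Derivation:
LRU simulation (capacity=7):
  1. access 75: MISS. Cache (LRU->MRU): [75]
  2. access 75: HIT. Cache (LRU->MRU): [75]
  3. access 75: HIT. Cache (LRU->MRU): [75]
  4. access 72: MISS. Cache (LRU->MRU): [75 72]
  5. access 75: HIT. Cache (LRU->MRU): [72 75]
  6. access 75: HIT. Cache (LRU->MRU): [72 75]
  7. access 14: MISS. Cache (LRU->MRU): [72 75 14]
  8. access 75: HIT. Cache (LRU->MRU): [72 14 75]
  9. access 72: HIT. Cache (LRU->MRU): [14 75 72]
  10. access 75: HIT. Cache (LRU->MRU): [14 72 75]
  11. access 72: HIT. Cache (LRU->MRU): [14 75 72]
  12. access 75: HIT. Cache (LRU->MRU): [14 72 75]
  13. access 4: MISS. Cache (LRU->MRU): [14 72 75 4]
  14. access 92: MISS. Cache (LRU->MRU): [14 72 75 4 92]
  15. access 4: HIT. Cache (LRU->MRU): [14 72 75 92 4]
  16. access 84: MISS. Cache (LRU->MRU): [14 72 75 92 4 84]
  17. access 92: HIT. Cache (LRU->MRU): [14 72 75 4 84 92]
  18. access 30: MISS. Cache (LRU->MRU): [14 72 75 4 84 92 30]
  19. access 5: MISS, evict 14. Cache (LRU->MRU): [72 75 4 84 92 30 5]
  20. access 92: HIT. Cache (LRU->MRU): [72 75 4 84 30 5 92]
  21. access 14: MISS, evict 72. Cache (LRU->MRU): [75 4 84 30 5 92 14]
  22. access 75: HIT. Cache (LRU->MRU): [4 84 30 5 92 14 75]
  23. access 14: HIT. Cache (LRU->MRU): [4 84 30 5 92 75 14]
  24. access 92: HIT. Cache (LRU->MRU): [4 84 30 5 75 14 92]
  25. access 72: MISS, evict 4. Cache (LRU->MRU): [84 30 5 75 14 92 72]
  26. access 92: HIT. Cache (LRU->MRU): [84 30 5 75 14 72 92]
  27. access 92: HIT. Cache (LRU->MRU): [84 30 5 75 14 72 92]
  28. access 75: HIT. Cache (LRU->MRU): [84 30 5 14 72 92 75]
  29. access 92: HIT. Cache (LRU->MRU): [84 30 5 14 72 75 92]
  30. access 92: HIT. Cache (LRU->MRU): [84 30 5 14 72 75 92]
  31. access 30: HIT. Cache (LRU->MRU): [84 5 14 72 75 92 30]
  32. access 72: HIT. Cache (LRU->MRU): [84 5 14 75 92 30 72]
  33. access 5: HIT. Cache (LRU->MRU): [84 14 75 92 30 72 5]
  34. access 30: HIT. Cache (LRU->MRU): [84 14 75 92 72 5 30]
Total: 24 hits, 10 misses, 3 evictions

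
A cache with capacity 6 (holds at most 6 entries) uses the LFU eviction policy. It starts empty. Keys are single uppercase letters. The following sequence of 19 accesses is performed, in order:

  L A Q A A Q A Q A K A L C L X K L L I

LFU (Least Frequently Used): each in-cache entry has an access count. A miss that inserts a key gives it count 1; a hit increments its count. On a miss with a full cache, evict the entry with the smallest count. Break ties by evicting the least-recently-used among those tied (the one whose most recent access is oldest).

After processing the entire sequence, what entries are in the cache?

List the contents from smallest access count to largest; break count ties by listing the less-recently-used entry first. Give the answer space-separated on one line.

Answer: X I K Q L A

Derivation:
LFU simulation (capacity=6):
  1. access L: MISS. Cache: [L(c=1)]
  2. access A: MISS. Cache: [L(c=1) A(c=1)]
  3. access Q: MISS. Cache: [L(c=1) A(c=1) Q(c=1)]
  4. access A: HIT, count now 2. Cache: [L(c=1) Q(c=1) A(c=2)]
  5. access A: HIT, count now 3. Cache: [L(c=1) Q(c=1) A(c=3)]
  6. access Q: HIT, count now 2. Cache: [L(c=1) Q(c=2) A(c=3)]
  7. access A: HIT, count now 4. Cache: [L(c=1) Q(c=2) A(c=4)]
  8. access Q: HIT, count now 3. Cache: [L(c=1) Q(c=3) A(c=4)]
  9. access A: HIT, count now 5. Cache: [L(c=1) Q(c=3) A(c=5)]
  10. access K: MISS. Cache: [L(c=1) K(c=1) Q(c=3) A(c=5)]
  11. access A: HIT, count now 6. Cache: [L(c=1) K(c=1) Q(c=3) A(c=6)]
  12. access L: HIT, count now 2. Cache: [K(c=1) L(c=2) Q(c=3) A(c=6)]
  13. access C: MISS. Cache: [K(c=1) C(c=1) L(c=2) Q(c=3) A(c=6)]
  14. access L: HIT, count now 3. Cache: [K(c=1) C(c=1) Q(c=3) L(c=3) A(c=6)]
  15. access X: MISS. Cache: [K(c=1) C(c=1) X(c=1) Q(c=3) L(c=3) A(c=6)]
  16. access K: HIT, count now 2. Cache: [C(c=1) X(c=1) K(c=2) Q(c=3) L(c=3) A(c=6)]
  17. access L: HIT, count now 4. Cache: [C(c=1) X(c=1) K(c=2) Q(c=3) L(c=4) A(c=6)]
  18. access L: HIT, count now 5. Cache: [C(c=1) X(c=1) K(c=2) Q(c=3) L(c=5) A(c=6)]
  19. access I: MISS, evict C(c=1). Cache: [X(c=1) I(c=1) K(c=2) Q(c=3) L(c=5) A(c=6)]
Total: 12 hits, 7 misses, 1 evictions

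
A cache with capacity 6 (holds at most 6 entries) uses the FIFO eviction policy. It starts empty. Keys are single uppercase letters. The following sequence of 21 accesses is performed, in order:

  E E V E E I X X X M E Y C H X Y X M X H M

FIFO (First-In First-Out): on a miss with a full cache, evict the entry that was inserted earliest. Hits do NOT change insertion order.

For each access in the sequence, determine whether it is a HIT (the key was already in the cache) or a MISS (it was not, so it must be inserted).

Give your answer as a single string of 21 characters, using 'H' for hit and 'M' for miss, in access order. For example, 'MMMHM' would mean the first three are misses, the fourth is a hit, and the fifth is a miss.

FIFO simulation (capacity=6):
  1. access E: MISS. Cache (old->new): [E]
  2. access E: HIT. Cache (old->new): [E]
  3. access V: MISS. Cache (old->new): [E V]
  4. access E: HIT. Cache (old->new): [E V]
  5. access E: HIT. Cache (old->new): [E V]
  6. access I: MISS. Cache (old->new): [E V I]
  7. access X: MISS. Cache (old->new): [E V I X]
  8. access X: HIT. Cache (old->new): [E V I X]
  9. access X: HIT. Cache (old->new): [E V I X]
  10. access M: MISS. Cache (old->new): [E V I X M]
  11. access E: HIT. Cache (old->new): [E V I X M]
  12. access Y: MISS. Cache (old->new): [E V I X M Y]
  13. access C: MISS, evict E. Cache (old->new): [V I X M Y C]
  14. access H: MISS, evict V. Cache (old->new): [I X M Y C H]
  15. access X: HIT. Cache (old->new): [I X M Y C H]
  16. access Y: HIT. Cache (old->new): [I X M Y C H]
  17. access X: HIT. Cache (old->new): [I X M Y C H]
  18. access M: HIT. Cache (old->new): [I X M Y C H]
  19. access X: HIT. Cache (old->new): [I X M Y C H]
  20. access H: HIT. Cache (old->new): [I X M Y C H]
  21. access M: HIT. Cache (old->new): [I X M Y C H]
Total: 13 hits, 8 misses, 2 evictions

Answer: MHMHHMMHHMHMMMHHHHHHH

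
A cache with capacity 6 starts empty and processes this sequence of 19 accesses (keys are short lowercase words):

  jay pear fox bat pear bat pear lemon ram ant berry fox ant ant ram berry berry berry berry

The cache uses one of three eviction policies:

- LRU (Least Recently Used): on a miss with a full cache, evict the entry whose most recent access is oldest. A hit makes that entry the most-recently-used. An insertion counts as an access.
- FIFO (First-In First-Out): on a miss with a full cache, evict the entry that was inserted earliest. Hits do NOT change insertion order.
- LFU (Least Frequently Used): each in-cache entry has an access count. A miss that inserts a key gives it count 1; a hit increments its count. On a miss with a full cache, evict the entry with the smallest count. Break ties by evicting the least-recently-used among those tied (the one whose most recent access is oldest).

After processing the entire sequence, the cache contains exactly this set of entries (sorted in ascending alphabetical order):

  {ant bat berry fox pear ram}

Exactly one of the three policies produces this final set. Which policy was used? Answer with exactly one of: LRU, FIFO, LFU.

Simulating under each policy and comparing final sets:
  LRU: final set = {ant berry fox lemon pear ram} -> differs
  FIFO: final set = {ant bat berry fox lemon ram} -> differs
  LFU: final set = {ant bat berry fox pear ram} -> MATCHES target
Only LFU produces the target set.

Answer: LFU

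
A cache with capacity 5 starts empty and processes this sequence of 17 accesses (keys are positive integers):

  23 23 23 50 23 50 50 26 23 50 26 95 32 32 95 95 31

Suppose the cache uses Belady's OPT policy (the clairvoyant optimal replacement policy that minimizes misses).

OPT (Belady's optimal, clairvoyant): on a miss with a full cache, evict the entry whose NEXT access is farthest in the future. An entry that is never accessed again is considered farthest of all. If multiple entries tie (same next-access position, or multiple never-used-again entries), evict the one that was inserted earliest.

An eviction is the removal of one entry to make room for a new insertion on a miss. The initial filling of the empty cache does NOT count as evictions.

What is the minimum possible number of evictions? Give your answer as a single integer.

OPT (Belady) simulation (capacity=5):
  1. access 23: MISS. Cache: [23]
  2. access 23: HIT. Next use of 23: step 3. Cache: [23]
  3. access 23: HIT. Next use of 23: step 5. Cache: [23]
  4. access 50: MISS. Cache: [23 50]
  5. access 23: HIT. Next use of 23: step 9. Cache: [23 50]
  6. access 50: HIT. Next use of 50: step 7. Cache: [23 50]
  7. access 50: HIT. Next use of 50: step 10. Cache: [23 50]
  8. access 26: MISS. Cache: [23 50 26]
  9. access 23: HIT. Next use of 23: never. Cache: [23 50 26]
  10. access 50: HIT. Next use of 50: never. Cache: [23 50 26]
  11. access 26: HIT. Next use of 26: never. Cache: [23 50 26]
  12. access 95: MISS. Cache: [23 50 26 95]
  13. access 32: MISS. Cache: [23 50 26 95 32]
  14. access 32: HIT. Next use of 32: never. Cache: [23 50 26 95 32]
  15. access 95: HIT. Next use of 95: step 16. Cache: [23 50 26 95 32]
  16. access 95: HIT. Next use of 95: never. Cache: [23 50 26 95 32]
  17. access 31: MISS, evict 23 (next use: never). Cache: [50 26 95 32 31]
Total: 11 hits, 6 misses, 1 evictions

Answer: 1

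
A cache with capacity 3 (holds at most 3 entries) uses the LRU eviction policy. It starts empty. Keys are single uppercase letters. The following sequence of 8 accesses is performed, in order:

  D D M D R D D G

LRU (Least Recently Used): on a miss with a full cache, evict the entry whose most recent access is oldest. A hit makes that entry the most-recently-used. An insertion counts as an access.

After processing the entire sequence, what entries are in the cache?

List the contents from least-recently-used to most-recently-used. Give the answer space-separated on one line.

Answer: R D G

Derivation:
LRU simulation (capacity=3):
  1. access D: MISS. Cache (LRU->MRU): [D]
  2. access D: HIT. Cache (LRU->MRU): [D]
  3. access M: MISS. Cache (LRU->MRU): [D M]
  4. access D: HIT. Cache (LRU->MRU): [M D]
  5. access R: MISS. Cache (LRU->MRU): [M D R]
  6. access D: HIT. Cache (LRU->MRU): [M R D]
  7. access D: HIT. Cache (LRU->MRU): [M R D]
  8. access G: MISS, evict M. Cache (LRU->MRU): [R D G]
Total: 4 hits, 4 misses, 1 evictions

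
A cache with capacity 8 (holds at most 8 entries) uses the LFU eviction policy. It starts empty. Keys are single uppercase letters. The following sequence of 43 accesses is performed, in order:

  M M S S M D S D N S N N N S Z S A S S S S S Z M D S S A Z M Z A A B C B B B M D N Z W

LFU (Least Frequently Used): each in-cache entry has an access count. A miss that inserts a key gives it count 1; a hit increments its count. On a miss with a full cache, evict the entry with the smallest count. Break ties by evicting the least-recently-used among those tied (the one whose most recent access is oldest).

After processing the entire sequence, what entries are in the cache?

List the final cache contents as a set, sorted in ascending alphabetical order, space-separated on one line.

LFU simulation (capacity=8):
  1. access M: MISS. Cache: [M(c=1)]
  2. access M: HIT, count now 2. Cache: [M(c=2)]
  3. access S: MISS. Cache: [S(c=1) M(c=2)]
  4. access S: HIT, count now 2. Cache: [M(c=2) S(c=2)]
  5. access M: HIT, count now 3. Cache: [S(c=2) M(c=3)]
  6. access D: MISS. Cache: [D(c=1) S(c=2) M(c=3)]
  7. access S: HIT, count now 3. Cache: [D(c=1) M(c=3) S(c=3)]
  8. access D: HIT, count now 2. Cache: [D(c=2) M(c=3) S(c=3)]
  9. access N: MISS. Cache: [N(c=1) D(c=2) M(c=3) S(c=3)]
  10. access S: HIT, count now 4. Cache: [N(c=1) D(c=2) M(c=3) S(c=4)]
  11. access N: HIT, count now 2. Cache: [D(c=2) N(c=2) M(c=3) S(c=4)]
  12. access N: HIT, count now 3. Cache: [D(c=2) M(c=3) N(c=3) S(c=4)]
  13. access N: HIT, count now 4. Cache: [D(c=2) M(c=3) S(c=4) N(c=4)]
  14. access S: HIT, count now 5. Cache: [D(c=2) M(c=3) N(c=4) S(c=5)]
  15. access Z: MISS. Cache: [Z(c=1) D(c=2) M(c=3) N(c=4) S(c=5)]
  16. access S: HIT, count now 6. Cache: [Z(c=1) D(c=2) M(c=3) N(c=4) S(c=6)]
  17. access A: MISS. Cache: [Z(c=1) A(c=1) D(c=2) M(c=3) N(c=4) S(c=6)]
  18. access S: HIT, count now 7. Cache: [Z(c=1) A(c=1) D(c=2) M(c=3) N(c=4) S(c=7)]
  19. access S: HIT, count now 8. Cache: [Z(c=1) A(c=1) D(c=2) M(c=3) N(c=4) S(c=8)]
  20. access S: HIT, count now 9. Cache: [Z(c=1) A(c=1) D(c=2) M(c=3) N(c=4) S(c=9)]
  21. access S: HIT, count now 10. Cache: [Z(c=1) A(c=1) D(c=2) M(c=3) N(c=4) S(c=10)]
  22. access S: HIT, count now 11. Cache: [Z(c=1) A(c=1) D(c=2) M(c=3) N(c=4) S(c=11)]
  23. access Z: HIT, count now 2. Cache: [A(c=1) D(c=2) Z(c=2) M(c=3) N(c=4) S(c=11)]
  24. access M: HIT, count now 4. Cache: [A(c=1) D(c=2) Z(c=2) N(c=4) M(c=4) S(c=11)]
  25. access D: HIT, count now 3. Cache: [A(c=1) Z(c=2) D(c=3) N(c=4) M(c=4) S(c=11)]
  26. access S: HIT, count now 12. Cache: [A(c=1) Z(c=2) D(c=3) N(c=4) M(c=4) S(c=12)]
  27. access S: HIT, count now 13. Cache: [A(c=1) Z(c=2) D(c=3) N(c=4) M(c=4) S(c=13)]
  28. access A: HIT, count now 2. Cache: [Z(c=2) A(c=2) D(c=3) N(c=4) M(c=4) S(c=13)]
  29. access Z: HIT, count now 3. Cache: [A(c=2) D(c=3) Z(c=3) N(c=4) M(c=4) S(c=13)]
  30. access M: HIT, count now 5. Cache: [A(c=2) D(c=3) Z(c=3) N(c=4) M(c=5) S(c=13)]
  31. access Z: HIT, count now 4. Cache: [A(c=2) D(c=3) N(c=4) Z(c=4) M(c=5) S(c=13)]
  32. access A: HIT, count now 3. Cache: [D(c=3) A(c=3) N(c=4) Z(c=4) M(c=5) S(c=13)]
  33. access A: HIT, count now 4. Cache: [D(c=3) N(c=4) Z(c=4) A(c=4) M(c=5) S(c=13)]
  34. access B: MISS. Cache: [B(c=1) D(c=3) N(c=4) Z(c=4) A(c=4) M(c=5) S(c=13)]
  35. access C: MISS. Cache: [B(c=1) C(c=1) D(c=3) N(c=4) Z(c=4) A(c=4) M(c=5) S(c=13)]
  36. access B: HIT, count now 2. Cache: [C(c=1) B(c=2) D(c=3) N(c=4) Z(c=4) A(c=4) M(c=5) S(c=13)]
  37. access B: HIT, count now 3. Cache: [C(c=1) D(c=3) B(c=3) N(c=4) Z(c=4) A(c=4) M(c=5) S(c=13)]
  38. access B: HIT, count now 4. Cache: [C(c=1) D(c=3) N(c=4) Z(c=4) A(c=4) B(c=4) M(c=5) S(c=13)]
  39. access M: HIT, count now 6. Cache: [C(c=1) D(c=3) N(c=4) Z(c=4) A(c=4) B(c=4) M(c=6) S(c=13)]
  40. access D: HIT, count now 4. Cache: [C(c=1) N(c=4) Z(c=4) A(c=4) B(c=4) D(c=4) M(c=6) S(c=13)]
  41. access N: HIT, count now 5. Cache: [C(c=1) Z(c=4) A(c=4) B(c=4) D(c=4) N(c=5) M(c=6) S(c=13)]
  42. access Z: HIT, count now 5. Cache: [C(c=1) A(c=4) B(c=4) D(c=4) N(c=5) Z(c=5) M(c=6) S(c=13)]
  43. access W: MISS, evict C(c=1). Cache: [W(c=1) A(c=4) B(c=4) D(c=4) N(c=5) Z(c=5) M(c=6) S(c=13)]
Total: 34 hits, 9 misses, 1 evictions

Answer: A B D M N S W Z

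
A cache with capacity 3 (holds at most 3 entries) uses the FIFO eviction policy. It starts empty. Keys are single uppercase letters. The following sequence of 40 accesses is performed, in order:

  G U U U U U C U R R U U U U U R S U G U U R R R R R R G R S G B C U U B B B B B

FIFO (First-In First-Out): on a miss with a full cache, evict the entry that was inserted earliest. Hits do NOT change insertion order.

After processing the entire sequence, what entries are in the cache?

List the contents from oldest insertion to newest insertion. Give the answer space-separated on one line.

Answer: B C U

Derivation:
FIFO simulation (capacity=3):
  1. access G: MISS. Cache (old->new): [G]
  2. access U: MISS. Cache (old->new): [G U]
  3. access U: HIT. Cache (old->new): [G U]
  4. access U: HIT. Cache (old->new): [G U]
  5. access U: HIT. Cache (old->new): [G U]
  6. access U: HIT. Cache (old->new): [G U]
  7. access C: MISS. Cache (old->new): [G U C]
  8. access U: HIT. Cache (old->new): [G U C]
  9. access R: MISS, evict G. Cache (old->new): [U C R]
  10. access R: HIT. Cache (old->new): [U C R]
  11. access U: HIT. Cache (old->new): [U C R]
  12. access U: HIT. Cache (old->new): [U C R]
  13. access U: HIT. Cache (old->new): [U C R]
  14. access U: HIT. Cache (old->new): [U C R]
  15. access U: HIT. Cache (old->new): [U C R]
  16. access R: HIT. Cache (old->new): [U C R]
  17. access S: MISS, evict U. Cache (old->new): [C R S]
  18. access U: MISS, evict C. Cache (old->new): [R S U]
  19. access G: MISS, evict R. Cache (old->new): [S U G]
  20. access U: HIT. Cache (old->new): [S U G]
  21. access U: HIT. Cache (old->new): [S U G]
  22. access R: MISS, evict S. Cache (old->new): [U G R]
  23. access R: HIT. Cache (old->new): [U G R]
  24. access R: HIT. Cache (old->new): [U G R]
  25. access R: HIT. Cache (old->new): [U G R]
  26. access R: HIT. Cache (old->new): [U G R]
  27. access R: HIT. Cache (old->new): [U G R]
  28. access G: HIT. Cache (old->new): [U G R]
  29. access R: HIT. Cache (old->new): [U G R]
  30. access S: MISS, evict U. Cache (old->new): [G R S]
  31. access G: HIT. Cache (old->new): [G R S]
  32. access B: MISS, evict G. Cache (old->new): [R S B]
  33. access C: MISS, evict R. Cache (old->new): [S B C]
  34. access U: MISS, evict S. Cache (old->new): [B C U]
  35. access U: HIT. Cache (old->new): [B C U]
  36. access B: HIT. Cache (old->new): [B C U]
  37. access B: HIT. Cache (old->new): [B C U]
  38. access B: HIT. Cache (old->new): [B C U]
  39. access B: HIT. Cache (old->new): [B C U]
  40. access B: HIT. Cache (old->new): [B C U]
Total: 28 hits, 12 misses, 9 evictions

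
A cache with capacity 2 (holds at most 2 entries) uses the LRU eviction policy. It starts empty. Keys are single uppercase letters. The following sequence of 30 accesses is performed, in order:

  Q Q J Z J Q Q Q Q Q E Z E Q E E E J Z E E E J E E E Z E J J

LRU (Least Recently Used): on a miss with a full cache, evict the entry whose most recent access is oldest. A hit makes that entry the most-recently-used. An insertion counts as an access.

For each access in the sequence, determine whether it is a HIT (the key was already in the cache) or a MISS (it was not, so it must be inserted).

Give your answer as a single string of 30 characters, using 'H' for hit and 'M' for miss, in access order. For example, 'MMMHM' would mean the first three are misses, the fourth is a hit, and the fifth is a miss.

Answer: MHMMHMHHHHMMHMHHHMMMHHMHHHMHMH

Derivation:
LRU simulation (capacity=2):
  1. access Q: MISS. Cache (LRU->MRU): [Q]
  2. access Q: HIT. Cache (LRU->MRU): [Q]
  3. access J: MISS. Cache (LRU->MRU): [Q J]
  4. access Z: MISS, evict Q. Cache (LRU->MRU): [J Z]
  5. access J: HIT. Cache (LRU->MRU): [Z J]
  6. access Q: MISS, evict Z. Cache (LRU->MRU): [J Q]
  7. access Q: HIT. Cache (LRU->MRU): [J Q]
  8. access Q: HIT. Cache (LRU->MRU): [J Q]
  9. access Q: HIT. Cache (LRU->MRU): [J Q]
  10. access Q: HIT. Cache (LRU->MRU): [J Q]
  11. access E: MISS, evict J. Cache (LRU->MRU): [Q E]
  12. access Z: MISS, evict Q. Cache (LRU->MRU): [E Z]
  13. access E: HIT. Cache (LRU->MRU): [Z E]
  14. access Q: MISS, evict Z. Cache (LRU->MRU): [E Q]
  15. access E: HIT. Cache (LRU->MRU): [Q E]
  16. access E: HIT. Cache (LRU->MRU): [Q E]
  17. access E: HIT. Cache (LRU->MRU): [Q E]
  18. access J: MISS, evict Q. Cache (LRU->MRU): [E J]
  19. access Z: MISS, evict E. Cache (LRU->MRU): [J Z]
  20. access E: MISS, evict J. Cache (LRU->MRU): [Z E]
  21. access E: HIT. Cache (LRU->MRU): [Z E]
  22. access E: HIT. Cache (LRU->MRU): [Z E]
  23. access J: MISS, evict Z. Cache (LRU->MRU): [E J]
  24. access E: HIT. Cache (LRU->MRU): [J E]
  25. access E: HIT. Cache (LRU->MRU): [J E]
  26. access E: HIT. Cache (LRU->MRU): [J E]
  27. access Z: MISS, evict J. Cache (LRU->MRU): [E Z]
  28. access E: HIT. Cache (LRU->MRU): [Z E]
  29. access J: MISS, evict Z. Cache (LRU->MRU): [E J]
  30. access J: HIT. Cache (LRU->MRU): [E J]
Total: 17 hits, 13 misses, 11 evictions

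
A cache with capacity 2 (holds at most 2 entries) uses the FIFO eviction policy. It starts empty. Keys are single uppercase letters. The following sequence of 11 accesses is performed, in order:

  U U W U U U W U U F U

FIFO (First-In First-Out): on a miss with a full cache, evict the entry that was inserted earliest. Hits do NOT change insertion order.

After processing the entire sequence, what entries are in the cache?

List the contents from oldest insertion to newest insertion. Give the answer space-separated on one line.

Answer: F U

Derivation:
FIFO simulation (capacity=2):
  1. access U: MISS. Cache (old->new): [U]
  2. access U: HIT. Cache (old->new): [U]
  3. access W: MISS. Cache (old->new): [U W]
  4. access U: HIT. Cache (old->new): [U W]
  5. access U: HIT. Cache (old->new): [U W]
  6. access U: HIT. Cache (old->new): [U W]
  7. access W: HIT. Cache (old->new): [U W]
  8. access U: HIT. Cache (old->new): [U W]
  9. access U: HIT. Cache (old->new): [U W]
  10. access F: MISS, evict U. Cache (old->new): [W F]
  11. access U: MISS, evict W. Cache (old->new): [F U]
Total: 7 hits, 4 misses, 2 evictions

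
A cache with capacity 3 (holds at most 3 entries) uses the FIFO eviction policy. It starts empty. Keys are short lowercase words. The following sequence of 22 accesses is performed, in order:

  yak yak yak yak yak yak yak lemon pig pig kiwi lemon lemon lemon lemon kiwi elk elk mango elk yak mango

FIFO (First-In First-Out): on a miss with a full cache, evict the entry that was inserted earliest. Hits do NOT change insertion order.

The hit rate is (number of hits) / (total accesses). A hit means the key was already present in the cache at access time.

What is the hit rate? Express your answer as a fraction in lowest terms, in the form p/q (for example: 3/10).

FIFO simulation (capacity=3):
  1. access yak: MISS. Cache (old->new): [yak]
  2. access yak: HIT. Cache (old->new): [yak]
  3. access yak: HIT. Cache (old->new): [yak]
  4. access yak: HIT. Cache (old->new): [yak]
  5. access yak: HIT. Cache (old->new): [yak]
  6. access yak: HIT. Cache (old->new): [yak]
  7. access yak: HIT. Cache (old->new): [yak]
  8. access lemon: MISS. Cache (old->new): [yak lemon]
  9. access pig: MISS. Cache (old->new): [yak lemon pig]
  10. access pig: HIT. Cache (old->new): [yak lemon pig]
  11. access kiwi: MISS, evict yak. Cache (old->new): [lemon pig kiwi]
  12. access lemon: HIT. Cache (old->new): [lemon pig kiwi]
  13. access lemon: HIT. Cache (old->new): [lemon pig kiwi]
  14. access lemon: HIT. Cache (old->new): [lemon pig kiwi]
  15. access lemon: HIT. Cache (old->new): [lemon pig kiwi]
  16. access kiwi: HIT. Cache (old->new): [lemon pig kiwi]
  17. access elk: MISS, evict lemon. Cache (old->new): [pig kiwi elk]
  18. access elk: HIT. Cache (old->new): [pig kiwi elk]
  19. access mango: MISS, evict pig. Cache (old->new): [kiwi elk mango]
  20. access elk: HIT. Cache (old->new): [kiwi elk mango]
  21. access yak: MISS, evict kiwi. Cache (old->new): [elk mango yak]
  22. access mango: HIT. Cache (old->new): [elk mango yak]
Total: 15 hits, 7 misses, 4 evictions

Hit rate = 15/22

Answer: 15/22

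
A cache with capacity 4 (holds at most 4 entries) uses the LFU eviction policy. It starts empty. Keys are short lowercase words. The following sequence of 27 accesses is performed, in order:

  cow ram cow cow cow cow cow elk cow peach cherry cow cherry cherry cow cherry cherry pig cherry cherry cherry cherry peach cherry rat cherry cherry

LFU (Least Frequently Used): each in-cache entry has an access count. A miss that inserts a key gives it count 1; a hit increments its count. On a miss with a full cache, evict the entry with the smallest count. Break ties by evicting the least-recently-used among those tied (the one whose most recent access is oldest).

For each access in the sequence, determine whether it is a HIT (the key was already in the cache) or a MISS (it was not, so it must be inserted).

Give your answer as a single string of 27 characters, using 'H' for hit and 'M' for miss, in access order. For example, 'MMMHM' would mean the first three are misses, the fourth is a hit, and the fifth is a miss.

LFU simulation (capacity=4):
  1. access cow: MISS. Cache: [cow(c=1)]
  2. access ram: MISS. Cache: [cow(c=1) ram(c=1)]
  3. access cow: HIT, count now 2. Cache: [ram(c=1) cow(c=2)]
  4. access cow: HIT, count now 3. Cache: [ram(c=1) cow(c=3)]
  5. access cow: HIT, count now 4. Cache: [ram(c=1) cow(c=4)]
  6. access cow: HIT, count now 5. Cache: [ram(c=1) cow(c=5)]
  7. access cow: HIT, count now 6. Cache: [ram(c=1) cow(c=6)]
  8. access elk: MISS. Cache: [ram(c=1) elk(c=1) cow(c=6)]
  9. access cow: HIT, count now 7. Cache: [ram(c=1) elk(c=1) cow(c=7)]
  10. access peach: MISS. Cache: [ram(c=1) elk(c=1) peach(c=1) cow(c=7)]
  11. access cherry: MISS, evict ram(c=1). Cache: [elk(c=1) peach(c=1) cherry(c=1) cow(c=7)]
  12. access cow: HIT, count now 8. Cache: [elk(c=1) peach(c=1) cherry(c=1) cow(c=8)]
  13. access cherry: HIT, count now 2. Cache: [elk(c=1) peach(c=1) cherry(c=2) cow(c=8)]
  14. access cherry: HIT, count now 3. Cache: [elk(c=1) peach(c=1) cherry(c=3) cow(c=8)]
  15. access cow: HIT, count now 9. Cache: [elk(c=1) peach(c=1) cherry(c=3) cow(c=9)]
  16. access cherry: HIT, count now 4. Cache: [elk(c=1) peach(c=1) cherry(c=4) cow(c=9)]
  17. access cherry: HIT, count now 5. Cache: [elk(c=1) peach(c=1) cherry(c=5) cow(c=9)]
  18. access pig: MISS, evict elk(c=1). Cache: [peach(c=1) pig(c=1) cherry(c=5) cow(c=9)]
  19. access cherry: HIT, count now 6. Cache: [peach(c=1) pig(c=1) cherry(c=6) cow(c=9)]
  20. access cherry: HIT, count now 7. Cache: [peach(c=1) pig(c=1) cherry(c=7) cow(c=9)]
  21. access cherry: HIT, count now 8. Cache: [peach(c=1) pig(c=1) cherry(c=8) cow(c=9)]
  22. access cherry: HIT, count now 9. Cache: [peach(c=1) pig(c=1) cow(c=9) cherry(c=9)]
  23. access peach: HIT, count now 2. Cache: [pig(c=1) peach(c=2) cow(c=9) cherry(c=9)]
  24. access cherry: HIT, count now 10. Cache: [pig(c=1) peach(c=2) cow(c=9) cherry(c=10)]
  25. access rat: MISS, evict pig(c=1). Cache: [rat(c=1) peach(c=2) cow(c=9) cherry(c=10)]
  26. access cherry: HIT, count now 11. Cache: [rat(c=1) peach(c=2) cow(c=9) cherry(c=11)]
  27. access cherry: HIT, count now 12. Cache: [rat(c=1) peach(c=2) cow(c=9) cherry(c=12)]
Total: 20 hits, 7 misses, 3 evictions

Answer: MMHHHHHMHMMHHHHHHMHHHHHHMHH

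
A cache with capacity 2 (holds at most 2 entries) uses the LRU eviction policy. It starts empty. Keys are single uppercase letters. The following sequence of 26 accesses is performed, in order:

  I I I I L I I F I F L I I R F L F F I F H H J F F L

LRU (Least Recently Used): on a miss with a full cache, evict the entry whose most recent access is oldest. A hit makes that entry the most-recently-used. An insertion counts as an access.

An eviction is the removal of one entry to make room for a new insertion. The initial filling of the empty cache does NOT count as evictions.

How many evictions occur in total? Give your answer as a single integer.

LRU simulation (capacity=2):
  1. access I: MISS. Cache (LRU->MRU): [I]
  2. access I: HIT. Cache (LRU->MRU): [I]
  3. access I: HIT. Cache (LRU->MRU): [I]
  4. access I: HIT. Cache (LRU->MRU): [I]
  5. access L: MISS. Cache (LRU->MRU): [I L]
  6. access I: HIT. Cache (LRU->MRU): [L I]
  7. access I: HIT. Cache (LRU->MRU): [L I]
  8. access F: MISS, evict L. Cache (LRU->MRU): [I F]
  9. access I: HIT. Cache (LRU->MRU): [F I]
  10. access F: HIT. Cache (LRU->MRU): [I F]
  11. access L: MISS, evict I. Cache (LRU->MRU): [F L]
  12. access I: MISS, evict F. Cache (LRU->MRU): [L I]
  13. access I: HIT. Cache (LRU->MRU): [L I]
  14. access R: MISS, evict L. Cache (LRU->MRU): [I R]
  15. access F: MISS, evict I. Cache (LRU->MRU): [R F]
  16. access L: MISS, evict R. Cache (LRU->MRU): [F L]
  17. access F: HIT. Cache (LRU->MRU): [L F]
  18. access F: HIT. Cache (LRU->MRU): [L F]
  19. access I: MISS, evict L. Cache (LRU->MRU): [F I]
  20. access F: HIT. Cache (LRU->MRU): [I F]
  21. access H: MISS, evict I. Cache (LRU->MRU): [F H]
  22. access H: HIT. Cache (LRU->MRU): [F H]
  23. access J: MISS, evict F. Cache (LRU->MRU): [H J]
  24. access F: MISS, evict H. Cache (LRU->MRU): [J F]
  25. access F: HIT. Cache (LRU->MRU): [J F]
  26. access L: MISS, evict J. Cache (LRU->MRU): [F L]
Total: 13 hits, 13 misses, 11 evictions

Answer: 11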